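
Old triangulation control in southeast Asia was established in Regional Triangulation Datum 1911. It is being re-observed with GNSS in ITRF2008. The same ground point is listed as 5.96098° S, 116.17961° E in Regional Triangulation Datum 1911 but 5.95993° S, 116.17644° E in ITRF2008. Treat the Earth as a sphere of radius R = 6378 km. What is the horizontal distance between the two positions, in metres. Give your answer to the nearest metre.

370 m

Δφ = -5.95993° − -5.96098° = +0.00105°; Δλ = 116.17644° − 116.17961° = -0.00317°.
1° along a meridian = πR/180 = 111317 m.
ΔN = Δφ × 111317 = 116.9 m; ΔE = Δλ × 111317 × cos(-5.96098°) = -0.00317 × 111317 × 0.994593 = -351.0 m.
Distance = √(ΔE² + ΔN²) = √((-351.0)² + 116.9²) = 369.9 m.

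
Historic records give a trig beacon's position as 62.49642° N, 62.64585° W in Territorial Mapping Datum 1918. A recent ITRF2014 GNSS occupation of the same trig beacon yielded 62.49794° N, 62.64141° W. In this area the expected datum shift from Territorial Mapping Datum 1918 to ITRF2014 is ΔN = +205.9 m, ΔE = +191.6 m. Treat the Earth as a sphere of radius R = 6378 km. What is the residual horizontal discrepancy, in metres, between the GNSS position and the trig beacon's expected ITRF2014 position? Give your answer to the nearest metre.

Observed coordinate differences: Δφ = +0.00152°, Δλ = +0.00444°.
Converting to metres (1° lat = 111317 m, cos φ = 0.461804): observed ΔN = 169.2 m, observed ΔE = 228.2 m.
Subtracting the expected shift leaves a residual of 169.2 − (205.9) = -36.7 m north and 228.2 − (191.6) = 36.6 m east.
Residual distance = √((-36.7)² + 36.6²) = 51.9 m.

52 m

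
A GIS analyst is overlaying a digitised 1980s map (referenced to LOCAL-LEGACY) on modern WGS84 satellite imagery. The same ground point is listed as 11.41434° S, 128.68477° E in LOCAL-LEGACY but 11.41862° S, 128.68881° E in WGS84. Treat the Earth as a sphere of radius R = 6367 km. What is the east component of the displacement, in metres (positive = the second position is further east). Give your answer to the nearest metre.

ΔE = 440 m

Δφ = -11.41862° − -11.41434° = -0.00428°; Δλ = 128.68881° − 128.68477° = +0.00404°.
1° along a meridian = πR/180 = 111125 m.
ΔN = Δφ × 111125 = -475.6 m; ΔE = Δλ × 111125 × cos(-11.41434°) = +0.00404 × 111125 × 0.980222 = 440.1 m.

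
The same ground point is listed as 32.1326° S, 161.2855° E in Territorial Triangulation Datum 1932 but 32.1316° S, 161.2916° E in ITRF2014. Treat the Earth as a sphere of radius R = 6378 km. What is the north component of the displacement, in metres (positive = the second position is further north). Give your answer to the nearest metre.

Δφ = -32.1316° − -32.1326° = +0.0010°; Δλ = 161.2916° − 161.2855° = +0.0061°.
1° along a meridian = πR/180 = 111317 m.
ΔN = Δφ × 111317 = 111.3 m; ΔE = Δλ × 111317 × cos(-32.1326°) = +0.0061 × 111317 × 0.846819 = 575.0 m.

ΔN = 111 m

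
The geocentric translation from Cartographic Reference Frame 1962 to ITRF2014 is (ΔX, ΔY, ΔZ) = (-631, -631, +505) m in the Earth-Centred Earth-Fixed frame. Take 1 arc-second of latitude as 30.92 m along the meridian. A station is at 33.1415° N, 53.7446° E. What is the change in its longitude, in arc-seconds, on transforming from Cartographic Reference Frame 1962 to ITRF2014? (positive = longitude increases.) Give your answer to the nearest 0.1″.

sin φ = 0.546709, cos φ = 0.837323, sin λ = 0.806389, cos λ = 0.591386.
East component: ΔE = −sin λ·ΔX + cos λ·ΔY = −(0.806389)(-631) + (0.591386)(-631) = 135.67 m.
1° of latitude spans 3600 × 30.92 = 111312 m; at latitude φ, 1° of longitude spans that × cos φ = 93204.1 m, so Δλ = 135.67 / 93204.1 × 3600 = 5.240″.

Δλ = 5.2″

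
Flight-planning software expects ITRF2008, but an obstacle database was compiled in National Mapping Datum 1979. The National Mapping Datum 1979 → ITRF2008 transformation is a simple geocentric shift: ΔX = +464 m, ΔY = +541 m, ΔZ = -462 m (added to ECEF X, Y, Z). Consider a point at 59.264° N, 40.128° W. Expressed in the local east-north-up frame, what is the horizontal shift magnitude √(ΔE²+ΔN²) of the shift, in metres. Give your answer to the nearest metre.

752 m

The local east axis at (φ, λ) is (−sin λ, cos λ, 0), so ΔE = −sin(-40.128°)·464 + cos(-40.128°)·541 = 712.70 m.
The local north axis is (−sin φ cos λ, −sin φ sin λ, cos φ), giving ΔN = -304.942 + 299.695 − 236.120 = -241.37 m.
Horizontal magnitude = √(ΔE² + ΔN²) = √(712.70² + (-241.37)²) = 752.46 m.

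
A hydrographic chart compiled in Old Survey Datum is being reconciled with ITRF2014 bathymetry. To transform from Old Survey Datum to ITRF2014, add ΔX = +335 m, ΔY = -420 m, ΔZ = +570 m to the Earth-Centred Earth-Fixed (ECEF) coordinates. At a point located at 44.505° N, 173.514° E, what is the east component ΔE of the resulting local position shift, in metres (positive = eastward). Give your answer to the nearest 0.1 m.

The local east axis at (φ, λ) is (−sin λ, cos λ, 0), so ΔE = −sin(173.514°)·335 + cos(173.514°)·(-420) = 379.47 m.

ΔE = 379.5 m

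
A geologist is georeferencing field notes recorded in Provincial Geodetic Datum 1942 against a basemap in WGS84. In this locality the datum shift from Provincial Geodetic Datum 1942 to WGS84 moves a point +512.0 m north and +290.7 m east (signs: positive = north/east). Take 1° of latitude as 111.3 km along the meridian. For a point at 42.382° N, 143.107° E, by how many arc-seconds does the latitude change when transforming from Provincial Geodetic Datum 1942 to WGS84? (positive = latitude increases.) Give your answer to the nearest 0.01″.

Δφ = 16.56″

1° of latitude = 111.3 km, so Δφ = 512.0 / 111300 = 0.0046002° = 16.561″.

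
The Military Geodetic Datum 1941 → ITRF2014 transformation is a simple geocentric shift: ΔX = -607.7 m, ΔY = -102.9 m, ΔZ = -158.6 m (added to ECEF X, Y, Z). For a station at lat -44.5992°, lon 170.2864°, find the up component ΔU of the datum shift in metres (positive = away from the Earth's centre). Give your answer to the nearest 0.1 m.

ΔU = 525.5 m

At φ = -44.5992°, λ = 170.2864°: sin φ = -0.702143, cos φ = 0.712036, sin λ = 0.168723, cos λ = -0.985663.
ΔU = cos φ cos λ·ΔX + cos φ sin λ·ΔY + sin φ·ΔZ = (0.712036)(-0.985663)(-607.7) + (0.712036)(0.168723)(-102.9) + (-0.702143)(-158.6) = 525.50 m.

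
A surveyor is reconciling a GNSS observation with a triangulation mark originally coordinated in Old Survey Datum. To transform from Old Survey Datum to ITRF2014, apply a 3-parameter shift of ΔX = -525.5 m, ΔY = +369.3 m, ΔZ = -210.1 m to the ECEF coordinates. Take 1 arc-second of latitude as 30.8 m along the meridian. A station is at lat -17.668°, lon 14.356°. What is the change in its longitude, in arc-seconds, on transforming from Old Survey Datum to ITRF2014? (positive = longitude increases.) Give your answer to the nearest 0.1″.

sin φ = -0.303501, cos φ = 0.952831, sin λ = 0.247946, cos λ = 0.968774.
East component: ΔE = −sin λ·ΔX + cos λ·ΔY = −(0.247946)(-525.5) + (0.968774)(369.3) = 488.06 m.
1° of latitude spans 3600 × 30.80 = 110880 m; at latitude φ, 1° of longitude spans that × cos φ = 105649.9 m, so Δλ = 488.06 / 105649.9 × 3600 = 16.631″.

Δλ = 16.6″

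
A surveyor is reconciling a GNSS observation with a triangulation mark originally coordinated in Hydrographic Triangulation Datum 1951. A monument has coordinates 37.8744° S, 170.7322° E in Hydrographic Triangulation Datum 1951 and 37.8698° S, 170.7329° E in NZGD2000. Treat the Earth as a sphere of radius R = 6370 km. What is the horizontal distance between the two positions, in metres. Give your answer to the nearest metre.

515 m

Δφ = -37.8698° − -37.8744° = +0.0046°; Δλ = 170.7329° − 170.7322° = +0.0007°.
1° along a meridian = πR/180 = 111177 m.
ΔN = Δφ × 111177 = 511.4 m; ΔE = Δλ × 111177 × cos(-37.8744°) = +0.0007 × 111177 × 0.789358 = 61.4 m.
Distance = √(ΔE² + ΔN²) = √(61.4² + 511.4²) = 515.1 m.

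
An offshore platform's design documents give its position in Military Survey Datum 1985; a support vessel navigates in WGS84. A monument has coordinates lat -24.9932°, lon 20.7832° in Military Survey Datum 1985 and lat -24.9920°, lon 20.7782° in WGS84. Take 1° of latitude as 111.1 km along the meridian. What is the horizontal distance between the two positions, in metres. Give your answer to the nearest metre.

Δφ = -24.9920° − -24.9932° = +0.0012°; Δλ = 20.7782° − 20.7832° = -0.0050°.
ΔN = Δφ × 111100 = 133.3 m; ΔE = Δλ × 111100 × cos(-24.9932°) = -0.0050 × 111100 × 0.906358 = -503.5 m.
Distance = √(ΔE² + ΔN²) = √((-503.5)² + 133.3²) = 520.8 m.

521 m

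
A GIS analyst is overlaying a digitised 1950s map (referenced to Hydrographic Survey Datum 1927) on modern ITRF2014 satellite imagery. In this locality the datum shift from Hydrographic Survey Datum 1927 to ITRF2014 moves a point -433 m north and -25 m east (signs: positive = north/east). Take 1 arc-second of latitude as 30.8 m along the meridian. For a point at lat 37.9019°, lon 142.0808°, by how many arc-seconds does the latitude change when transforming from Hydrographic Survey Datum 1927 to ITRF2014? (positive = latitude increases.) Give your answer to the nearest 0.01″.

Δφ = -14.06″

1″ of latitude = 30.80 m, so Δφ = -433.0 / 30.80 = -14.058″.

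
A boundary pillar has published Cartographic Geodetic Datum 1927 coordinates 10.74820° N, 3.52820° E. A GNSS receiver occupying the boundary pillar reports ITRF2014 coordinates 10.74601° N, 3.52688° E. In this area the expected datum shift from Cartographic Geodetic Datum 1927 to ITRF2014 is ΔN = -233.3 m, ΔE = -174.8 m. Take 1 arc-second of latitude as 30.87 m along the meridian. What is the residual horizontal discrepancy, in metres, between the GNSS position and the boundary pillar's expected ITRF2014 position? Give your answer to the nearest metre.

Observed coordinate differences: Δφ = -0.00219°, Δλ = -0.00132°.
Converting to metres (1° lat = 111132 m, cos φ = 0.982456): observed ΔN = -243.4 m, observed ΔE = -144.1 m.
Subtracting the expected shift leaves a residual of -243.4 − (-233.3) = -10.1 m north and -144.1 − (-174.8) = 30.7 m east.
Residual distance = √((-10.1)² + 30.7²) = 32.3 m.

32 m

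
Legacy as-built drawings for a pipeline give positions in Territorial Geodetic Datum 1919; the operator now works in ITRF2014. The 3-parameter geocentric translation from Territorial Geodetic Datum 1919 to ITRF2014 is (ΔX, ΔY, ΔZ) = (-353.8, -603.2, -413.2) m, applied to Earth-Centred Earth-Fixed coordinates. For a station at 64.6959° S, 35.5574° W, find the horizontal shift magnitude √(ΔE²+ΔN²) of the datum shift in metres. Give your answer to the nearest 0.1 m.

706.7 m

The local east axis at (φ, λ) is (−sin λ, cos λ, 0), so ΔE = −sin(-35.5574°)·(-353.8) + cos(-35.5574°)·(-603.2) = -696.46 m.
The local north axis is (−sin φ cos λ, −sin φ sin λ, cos φ), giving ΔN = -260.212 + 317.116 − 176.611 = -119.71 m.
Horizontal magnitude = √(ΔE² + ΔN²) = √((-696.46)² + (-119.71)²) = 706.68 m.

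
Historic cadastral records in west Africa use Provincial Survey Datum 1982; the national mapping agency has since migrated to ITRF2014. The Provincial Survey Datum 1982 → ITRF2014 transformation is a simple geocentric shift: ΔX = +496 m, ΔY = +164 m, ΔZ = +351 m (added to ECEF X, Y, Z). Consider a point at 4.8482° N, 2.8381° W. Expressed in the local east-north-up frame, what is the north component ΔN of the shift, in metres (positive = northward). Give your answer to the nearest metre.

ΔN = 309 m

At φ = 4.8482°, λ = -2.8381°: sin φ = 0.084516, cos φ = 0.996422, sin λ = -0.049514, cos λ = 0.998773.
ΔN = −sin φ cos λ·ΔX − sin φ sin λ·ΔY + cos φ·ΔZ = −(0.084516)(0.998773)(496) − (0.084516)(-0.049514)(164) + (0.996422)(351) = 308.56 m.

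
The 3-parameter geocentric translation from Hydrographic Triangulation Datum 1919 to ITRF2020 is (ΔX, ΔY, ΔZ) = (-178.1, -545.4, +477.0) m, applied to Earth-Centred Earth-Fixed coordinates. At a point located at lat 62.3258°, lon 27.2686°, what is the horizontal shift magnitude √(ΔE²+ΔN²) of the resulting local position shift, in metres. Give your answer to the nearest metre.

At φ = 62.3258°, λ = 27.2686°: sin φ = 0.885603, cos φ = 0.464443, sin λ = 0.458162, cos λ = 0.888868.
ΔE = −sin λ·ΔX + cos λ·ΔY = −(0.458162)·(-178.1) + (0.888868)·(-545.4) = -403.19 m.
ΔN = −sin φ cos λ·ΔX − sin φ sin λ·ΔY + cos φ·ΔZ = −(0.885603)(0.888868)(-178.1) − (0.885603)(0.458162)(-545.4) + (0.464443)(477.0) = 583.03 m.
Horizontal magnitude = √(ΔE² + ΔN²) = √((-403.19)² + 583.03²) = 708.87 m.

709 m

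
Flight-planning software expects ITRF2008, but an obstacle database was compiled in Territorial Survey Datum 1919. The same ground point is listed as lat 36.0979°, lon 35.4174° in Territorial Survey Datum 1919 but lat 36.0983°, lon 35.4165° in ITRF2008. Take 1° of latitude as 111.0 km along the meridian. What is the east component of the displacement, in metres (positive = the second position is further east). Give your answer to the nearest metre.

Δφ = 36.0983° − 36.0979° = +0.0004°; Δλ = 35.4165° − 35.4174° = -0.0009°.
ΔN = Δφ × 111000 = 44.4 m; ΔE = Δλ × 111000 × cos(36.0979°) = -0.0009 × 111000 × 0.808011 = -80.7 m.

ΔE = -81 m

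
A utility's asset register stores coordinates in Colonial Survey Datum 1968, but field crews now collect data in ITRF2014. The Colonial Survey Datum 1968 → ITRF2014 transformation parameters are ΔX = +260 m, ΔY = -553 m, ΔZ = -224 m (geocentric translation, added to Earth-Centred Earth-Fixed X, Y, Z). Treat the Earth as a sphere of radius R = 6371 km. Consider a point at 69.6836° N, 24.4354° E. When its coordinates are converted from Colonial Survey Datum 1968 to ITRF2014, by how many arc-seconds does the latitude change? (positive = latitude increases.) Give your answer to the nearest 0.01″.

Δφ = -2.76″

sin φ = 0.937790, cos φ = 0.347204, sin λ = 0.413667, cos λ = 0.910428.
North component: ΔN = −sin φ cos λ·ΔX − sin φ sin λ·ΔY + cos φ·ΔZ = −(0.937790)(0.910428)(260) − (0.937790)(0.413667)(-553) + (0.347204)(-224) = -85.23 m.
1° of latitude spans πR/180 = 111195 m, so Δφ = -85.23 / 111195 × 3600 = -2.759″.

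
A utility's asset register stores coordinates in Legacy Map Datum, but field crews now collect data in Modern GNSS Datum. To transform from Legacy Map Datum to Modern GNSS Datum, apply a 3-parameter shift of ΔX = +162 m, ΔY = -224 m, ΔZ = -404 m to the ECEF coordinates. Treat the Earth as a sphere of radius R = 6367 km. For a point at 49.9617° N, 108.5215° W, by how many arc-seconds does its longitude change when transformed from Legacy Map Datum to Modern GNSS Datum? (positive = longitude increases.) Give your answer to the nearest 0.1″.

Δλ = 11.3″

sin φ = 0.765615, cos φ = 0.643300, sin λ = -0.948205, cos λ = -0.317660.
East component: ΔE = −sin λ·ΔX + cos λ·ΔY = −(-0.948205)(162) + (-0.317660)(-224) = 224.77 m.
1° of latitude spans πR/180 = 111125 m; at latitude φ, 1° of longitude spans that × cos φ = 71486.7 m, so Δλ = 224.77 / 71486.7 × 3600 = 11.319″.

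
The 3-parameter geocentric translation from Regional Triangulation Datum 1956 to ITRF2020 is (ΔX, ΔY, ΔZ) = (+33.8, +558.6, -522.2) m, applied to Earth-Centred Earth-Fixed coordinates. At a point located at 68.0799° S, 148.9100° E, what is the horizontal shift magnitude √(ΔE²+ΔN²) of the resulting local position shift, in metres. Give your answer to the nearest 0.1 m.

497.9 m

The local east axis at (φ, λ) is (−sin λ, cos λ, 0), so ΔE = −sin(148.9100°)·33.8 + cos(148.9100°)·558.6 = -495.81 m.
The local north axis is (−sin φ cos λ, −sin φ sin λ, cos φ), giving ΔN = -26.852 + 267.598 − 194.944 = 45.80 m.
Horizontal magnitude = √(ΔE² + ΔN²) = √((-495.81)² + 45.80²) = 497.93 m.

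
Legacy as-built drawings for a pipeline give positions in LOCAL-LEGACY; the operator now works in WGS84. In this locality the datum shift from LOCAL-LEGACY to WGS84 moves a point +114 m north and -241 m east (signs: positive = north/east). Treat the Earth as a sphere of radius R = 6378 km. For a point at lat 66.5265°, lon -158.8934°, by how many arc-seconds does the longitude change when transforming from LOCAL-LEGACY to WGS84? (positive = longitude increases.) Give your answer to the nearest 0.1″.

At latitude 66.5265°, cos φ = 0.398325.
One radian of longitude at latitude φ spans R cos φ, so Δλ = ΔE / (R cos φ) = -241.0 / (6378000 × 0.398325) = -9.4863e-05 rad = -19.567″.

Δλ = -19.6″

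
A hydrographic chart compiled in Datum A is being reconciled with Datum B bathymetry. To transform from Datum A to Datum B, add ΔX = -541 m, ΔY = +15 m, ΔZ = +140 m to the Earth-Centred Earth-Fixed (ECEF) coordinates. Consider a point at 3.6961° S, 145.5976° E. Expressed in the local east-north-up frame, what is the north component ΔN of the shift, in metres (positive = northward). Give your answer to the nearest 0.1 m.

ΔN = 169.0 m

The local north axis is (−sin φ cos λ, −sin φ sin λ, cos φ), giving ΔN = 28.775 + 0.546 + 139.709 = 169.03 m.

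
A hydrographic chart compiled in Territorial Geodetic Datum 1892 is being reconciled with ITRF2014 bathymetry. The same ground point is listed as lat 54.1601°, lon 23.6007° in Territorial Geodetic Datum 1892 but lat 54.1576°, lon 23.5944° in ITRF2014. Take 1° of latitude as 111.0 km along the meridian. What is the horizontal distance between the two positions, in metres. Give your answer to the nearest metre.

Δφ = 54.1576° − 54.1601° = -0.0025°; Δλ = 23.5944° − 23.6007° = -0.0063°.
ΔN = Δφ × 111000 = -277.5 m; ΔE = Δλ × 111000 × cos(54.1601°) = -0.0063 × 111000 × 0.585522 = -409.5 m.
Distance = √(ΔE² + ΔN²) = √((-409.5)² + (-277.5)²) = 494.6 m.

495 m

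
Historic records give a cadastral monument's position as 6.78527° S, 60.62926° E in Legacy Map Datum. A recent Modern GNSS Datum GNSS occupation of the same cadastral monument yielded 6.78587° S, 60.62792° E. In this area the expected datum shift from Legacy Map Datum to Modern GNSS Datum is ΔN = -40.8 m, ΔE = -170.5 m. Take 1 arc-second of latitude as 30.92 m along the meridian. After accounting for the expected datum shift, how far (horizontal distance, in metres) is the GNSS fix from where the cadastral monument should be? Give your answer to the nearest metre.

34 m

Observed coordinate differences: Δφ = -0.00060°, Δλ = -0.00134°.
Converting to metres (1° lat = 111312 m, cos φ = 0.992996): observed ΔN = -66.8 m, observed ΔE = -148.1 m.
Subtracting the expected shift leaves a residual of -66.8 − (-40.8) = -26.0 m north and -148.1 − (-170.5) = 22.4 m east.
Residual distance = √((-26.0)² + 22.4²) = 34.3 m.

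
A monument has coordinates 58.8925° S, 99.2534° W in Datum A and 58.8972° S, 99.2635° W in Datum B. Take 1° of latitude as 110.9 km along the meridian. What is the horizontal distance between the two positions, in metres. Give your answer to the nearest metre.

Δφ = -58.8972° − -58.8925° = -0.0047°; Δλ = -99.2635° − -99.2534° = -0.0101°.
ΔN = Δφ × 110900 = -521.2 m; ΔE = Δλ × 110900 × cos(-58.8925°) = -0.0101 × 110900 × 0.516645 = -578.7 m.
Distance = √(ΔE² + ΔN²) = √((-578.7)² + (-521.2)²) = 778.8 m.

779 m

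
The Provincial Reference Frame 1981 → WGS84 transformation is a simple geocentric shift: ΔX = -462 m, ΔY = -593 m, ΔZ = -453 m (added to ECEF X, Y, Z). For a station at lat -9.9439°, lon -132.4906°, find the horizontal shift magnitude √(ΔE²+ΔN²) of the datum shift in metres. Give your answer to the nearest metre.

At φ = -9.9439°, λ = -132.4906°: sin φ = -0.172684, cos φ = 0.984977, sin λ = -0.737388, cos λ = -0.675469.
ΔE = −sin λ·ΔX + cos λ·ΔY = −(-0.737388)·(-462) + (-0.675469)·(-593) = 59.88 m.
ΔN = −sin φ cos λ·ΔX − sin φ sin λ·ΔY + cos φ·ΔZ = −(-0.172684)(-0.675469)(-462) − (-0.172684)(-0.737388)(-593) + (0.984977)(-453) = -316.80 m.
Horizontal magnitude = √(ΔE² + ΔN²) = √(59.88² + (-316.80)²) = 322.41 m.

322 m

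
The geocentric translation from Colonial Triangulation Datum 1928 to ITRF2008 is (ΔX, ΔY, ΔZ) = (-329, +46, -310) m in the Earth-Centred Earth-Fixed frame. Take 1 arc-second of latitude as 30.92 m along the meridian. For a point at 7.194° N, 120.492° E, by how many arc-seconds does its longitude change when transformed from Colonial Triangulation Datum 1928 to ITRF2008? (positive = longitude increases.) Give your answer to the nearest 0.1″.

Δλ = 8.5″

sin φ = 0.125229, cos φ = 0.992128, sin λ = 0.861700, cos λ = -0.507418.
East component: ΔE = −sin λ·ΔX + cos λ·ΔY = −(0.861700)(-329) + (-0.507418)(46) = 260.16 m.
1° of latitude spans 3600 × 30.92 = 111312 m; at latitude φ, 1° of longitude spans that × cos φ = 110435.7 m, so Δλ = 260.16 / 110435.7 × 3600 = 8.481″.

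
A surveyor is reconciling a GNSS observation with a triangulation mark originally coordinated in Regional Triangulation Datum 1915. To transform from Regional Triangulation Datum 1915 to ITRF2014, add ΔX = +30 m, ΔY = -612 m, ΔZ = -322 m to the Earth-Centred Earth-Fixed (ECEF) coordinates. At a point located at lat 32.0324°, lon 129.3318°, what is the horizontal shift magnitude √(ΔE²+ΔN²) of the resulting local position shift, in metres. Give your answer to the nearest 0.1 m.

At φ = 32.0324°, λ = 129.3318°: sin φ = 0.530399, cos φ = 0.847748, sin λ = 0.773489, cos λ = -0.633810.
ΔE = −sin λ·ΔX + cos λ·ΔY = −(0.773489)·(30) + (-0.633810)·(-612) = 364.69 m.
ΔN = −sin φ cos λ·ΔX − sin φ sin λ·ΔY + cos φ·ΔZ = −(0.530399)(-0.633810)(30) − (0.530399)(0.773489)(-612) + (0.847748)(-322) = -11.81 m.
Horizontal magnitude = √(ΔE² + ΔN²) = √(364.69² + (-11.81)²) = 364.88 m.

364.9 m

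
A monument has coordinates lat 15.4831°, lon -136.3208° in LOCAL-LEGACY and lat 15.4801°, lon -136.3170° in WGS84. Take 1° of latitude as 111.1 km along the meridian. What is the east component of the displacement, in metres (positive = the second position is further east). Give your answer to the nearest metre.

Δφ = 15.4801° − 15.4831° = -0.0030°; Δλ = -136.3170° − -136.3208° = +0.0038°.
ΔN = Δφ × 111100 = -333.3 m; ΔE = Δλ × 111100 × cos(15.4831°) = +0.0038 × 111100 × 0.963709 = 406.9 m.

ΔE = 407 m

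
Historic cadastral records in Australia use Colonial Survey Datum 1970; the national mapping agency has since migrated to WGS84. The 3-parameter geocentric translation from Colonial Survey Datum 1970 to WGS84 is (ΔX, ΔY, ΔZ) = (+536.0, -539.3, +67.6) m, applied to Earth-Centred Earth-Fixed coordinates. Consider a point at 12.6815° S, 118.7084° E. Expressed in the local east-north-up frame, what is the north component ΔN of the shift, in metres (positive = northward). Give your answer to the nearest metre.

The local north axis is (−sin φ cos λ, −sin φ sin λ, cos φ), giving ΔN = -56.522 − 103.840 + 65.951 = -94.41 m.

ΔN = -94 m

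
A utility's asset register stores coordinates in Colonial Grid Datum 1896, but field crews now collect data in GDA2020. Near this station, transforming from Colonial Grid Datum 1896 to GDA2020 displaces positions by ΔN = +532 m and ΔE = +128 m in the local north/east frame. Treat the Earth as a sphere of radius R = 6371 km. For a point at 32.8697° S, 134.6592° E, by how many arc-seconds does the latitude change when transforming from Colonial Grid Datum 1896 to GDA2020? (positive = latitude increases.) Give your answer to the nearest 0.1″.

On a sphere of radius R, 1 rad of latitude = R, so Δφ = ΔN / R = 532.0 / 6371000 = 8.3503e-05 rad = 17.224″.

Δφ = 17.2″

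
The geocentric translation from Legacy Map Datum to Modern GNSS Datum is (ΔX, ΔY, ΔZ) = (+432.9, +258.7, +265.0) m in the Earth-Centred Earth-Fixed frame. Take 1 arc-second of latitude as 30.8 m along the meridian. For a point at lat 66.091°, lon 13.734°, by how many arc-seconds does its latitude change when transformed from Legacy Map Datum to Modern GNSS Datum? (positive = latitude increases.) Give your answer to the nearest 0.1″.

Δφ = -10.8″

sin φ = 0.914190, cos φ = 0.405285, sin λ = 0.237415, cos λ = 0.971408.
North component: ΔN = −sin φ cos λ·ΔX − sin φ sin λ·ΔY + cos φ·ΔZ = −(0.914190)(0.971408)(432.9) − (0.914190)(0.237415)(258.7) + (0.405285)(265.0) = -333.19 m.
1° of latitude spans 3600 × 30.80 = 110880 m, so Δφ = -333.19 / 110880 × 3600 = -10.818″.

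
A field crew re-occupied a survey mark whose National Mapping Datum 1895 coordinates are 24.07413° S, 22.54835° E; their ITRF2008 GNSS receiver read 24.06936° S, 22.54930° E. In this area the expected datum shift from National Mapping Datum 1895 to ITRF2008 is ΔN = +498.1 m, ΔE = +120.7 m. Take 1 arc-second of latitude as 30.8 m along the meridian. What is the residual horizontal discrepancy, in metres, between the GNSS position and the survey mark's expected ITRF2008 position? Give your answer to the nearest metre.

Observed coordinate differences: Δφ = +0.00477°, Δλ = +0.00095°.
Converting to metres (1° lat = 110880 m, cos φ = 0.913018): observed ΔN = 528.9 m, observed ΔE = 96.2 m.
Subtracting the expected shift leaves a residual of 528.9 − (498.1) = 30.8 m north and 96.2 − (120.7) = -24.5 m east.
Residual distance = √(30.8² + (-24.5)²) = 39.4 m.

39 m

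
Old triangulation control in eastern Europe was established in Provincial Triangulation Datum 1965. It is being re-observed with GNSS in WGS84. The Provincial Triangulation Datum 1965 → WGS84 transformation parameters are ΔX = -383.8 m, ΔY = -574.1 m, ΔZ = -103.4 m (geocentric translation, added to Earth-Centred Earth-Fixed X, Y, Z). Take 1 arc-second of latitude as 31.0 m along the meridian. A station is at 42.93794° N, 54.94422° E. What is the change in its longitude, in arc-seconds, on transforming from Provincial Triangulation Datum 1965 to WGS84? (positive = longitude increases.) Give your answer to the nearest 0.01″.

sin φ = 0.681206, cos φ = 0.732092, sin λ = 0.818593, cos λ = 0.574374.
East component: ΔE = −sin λ·ΔX + cos λ·ΔY = −(0.818593)(-383.8) + (0.574374)(-574.1) = -15.57 m.
1° of latitude spans 3600 × 31.00 = 111600 m; at latitude φ, 1° of longitude spans that × cos φ = 81701.5 m, so Δλ = -15.57 / 81701.5 × 3600 = -0.686″.

Δλ = -0.69″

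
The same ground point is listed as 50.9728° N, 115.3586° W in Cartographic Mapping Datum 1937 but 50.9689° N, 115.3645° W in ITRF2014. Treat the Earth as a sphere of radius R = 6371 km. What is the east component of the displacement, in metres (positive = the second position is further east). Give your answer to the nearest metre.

Δφ = 50.9689° − 50.9728° = -0.0039°; Δλ = -115.3645° − -115.3586° = -0.0059°.
1° along a meridian = πR/180 = 111195 m.
ΔN = Δφ × 111195 = -433.7 m; ΔE = Δλ × 111195 × cos(50.9728°) = -0.0059 × 111195 × 0.629689 = -413.1 m.

ΔE = -413 m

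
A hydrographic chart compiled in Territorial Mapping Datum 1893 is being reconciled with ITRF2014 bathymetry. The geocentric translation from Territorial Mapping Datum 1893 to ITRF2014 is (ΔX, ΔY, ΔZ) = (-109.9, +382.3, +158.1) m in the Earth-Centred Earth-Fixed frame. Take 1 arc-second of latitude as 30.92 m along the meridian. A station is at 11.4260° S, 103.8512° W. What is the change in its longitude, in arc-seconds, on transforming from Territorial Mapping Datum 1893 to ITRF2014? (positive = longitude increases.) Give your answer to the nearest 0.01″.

Δλ = -6.54″

sin φ = -0.198102, cos φ = 0.980181, sin λ = -0.970921, cos λ = -0.239401.
East component: ΔE = −sin λ·ΔX + cos λ·ΔY = −(-0.970921)(-109.9) + (-0.239401)(382.3) = -198.23 m.
1° of latitude spans 3600 × 30.92 = 111312 m; at latitude φ, 1° of longitude spans that × cos φ = 109105.9 m, so Δλ = -198.23 / 109105.9 × 3600 = -6.541″.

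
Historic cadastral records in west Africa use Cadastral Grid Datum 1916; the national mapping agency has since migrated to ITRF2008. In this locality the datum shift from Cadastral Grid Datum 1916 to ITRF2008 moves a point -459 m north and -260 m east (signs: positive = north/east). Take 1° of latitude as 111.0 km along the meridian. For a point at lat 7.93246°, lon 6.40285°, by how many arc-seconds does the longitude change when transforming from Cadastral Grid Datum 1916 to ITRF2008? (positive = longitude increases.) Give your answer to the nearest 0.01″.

Δλ = -8.51″

At latitude 7.93246°, cos φ = 0.990431.
1° of longitude at this latitude = 111.0 × cos φ = 109.94 km, so Δλ = -260.0 / 109937.9 = -0.0023650° = -8.514″.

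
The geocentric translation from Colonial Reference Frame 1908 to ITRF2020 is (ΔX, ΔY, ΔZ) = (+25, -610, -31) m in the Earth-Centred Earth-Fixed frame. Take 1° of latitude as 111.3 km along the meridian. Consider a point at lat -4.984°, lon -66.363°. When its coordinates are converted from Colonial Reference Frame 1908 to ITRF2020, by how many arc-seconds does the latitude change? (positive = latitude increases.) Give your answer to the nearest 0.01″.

Δφ = 0.60″

sin φ = -0.086878, cos φ = 0.996219, sin λ = -0.916104, cos λ = 0.400941.
North component: ΔN = −sin φ cos λ·ΔX − sin φ sin λ·ΔY + cos φ·ΔZ = −(-0.086878)(0.400941)(25) − (-0.086878)(-0.916104)(-610) + (0.996219)(-31) = 18.54 m.
1° of latitude spans 111300 m, so Δφ = 18.54 / 111300 × 3600 = 0.600″.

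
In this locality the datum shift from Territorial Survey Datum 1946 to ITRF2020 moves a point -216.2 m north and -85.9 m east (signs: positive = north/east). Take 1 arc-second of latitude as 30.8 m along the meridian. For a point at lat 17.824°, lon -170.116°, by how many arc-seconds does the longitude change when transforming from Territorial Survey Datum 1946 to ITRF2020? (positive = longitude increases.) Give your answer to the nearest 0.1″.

Δλ = -2.9″

At latitude 17.824°, cos φ = 0.952001.
1″ of longitude at this latitude = 30.80 × cos φ = 29.3216 m, so Δλ = -85.9 / 29.3216 = -2.930″.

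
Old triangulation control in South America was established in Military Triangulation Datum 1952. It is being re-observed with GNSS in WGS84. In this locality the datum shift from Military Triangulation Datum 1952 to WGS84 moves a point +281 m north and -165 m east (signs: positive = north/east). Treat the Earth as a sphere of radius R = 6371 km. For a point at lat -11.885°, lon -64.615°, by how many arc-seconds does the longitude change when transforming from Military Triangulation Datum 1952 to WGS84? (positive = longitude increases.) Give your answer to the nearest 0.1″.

At latitude -11.885°, cos φ = 0.978563.
One radian of longitude at latitude φ spans R cos φ, so Δλ = ΔE / (R cos φ) = -165.0 / (6371000 × 0.978563) = -2.6466e-05 rad = -5.459″.

Δλ = -5.5″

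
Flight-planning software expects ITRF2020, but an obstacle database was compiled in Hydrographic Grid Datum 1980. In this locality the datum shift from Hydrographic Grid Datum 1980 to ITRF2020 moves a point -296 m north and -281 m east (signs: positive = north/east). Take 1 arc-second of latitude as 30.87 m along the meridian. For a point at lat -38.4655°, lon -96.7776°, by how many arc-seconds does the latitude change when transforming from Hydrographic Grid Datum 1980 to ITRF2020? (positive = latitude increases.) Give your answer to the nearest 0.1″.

1″ of latitude = 30.87 m, so Δφ = -296.0 / 30.87 = -9.589″.

Δφ = -9.6″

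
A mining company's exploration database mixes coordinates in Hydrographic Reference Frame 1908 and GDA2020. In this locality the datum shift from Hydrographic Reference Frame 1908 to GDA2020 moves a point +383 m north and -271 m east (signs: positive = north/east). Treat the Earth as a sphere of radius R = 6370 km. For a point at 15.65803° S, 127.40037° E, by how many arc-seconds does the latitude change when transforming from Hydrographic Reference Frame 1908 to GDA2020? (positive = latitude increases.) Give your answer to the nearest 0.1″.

Δφ = 12.4″

On a sphere of radius R, 1 rad of latitude = R, so Δφ = ΔN / R = 383.0 / 6370000 = 6.0126e-05 rad = 12.402″.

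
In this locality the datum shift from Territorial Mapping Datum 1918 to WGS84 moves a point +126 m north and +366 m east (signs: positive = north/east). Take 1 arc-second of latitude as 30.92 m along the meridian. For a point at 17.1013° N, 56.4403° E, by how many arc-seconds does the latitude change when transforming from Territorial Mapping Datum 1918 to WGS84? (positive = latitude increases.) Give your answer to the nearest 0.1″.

Δφ = 4.1″

1″ of latitude = 30.92 m, so Δφ = 126.0 / 30.92 = 4.075″.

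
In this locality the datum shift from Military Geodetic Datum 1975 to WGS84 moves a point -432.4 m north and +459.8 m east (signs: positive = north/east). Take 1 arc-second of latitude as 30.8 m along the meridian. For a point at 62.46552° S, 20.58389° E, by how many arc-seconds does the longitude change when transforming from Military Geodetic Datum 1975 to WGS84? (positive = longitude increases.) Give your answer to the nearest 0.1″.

Δλ = 32.3″

At latitude -62.46552°, cos φ = 0.462282.
1″ of longitude at this latitude = 30.80 × cos φ = 14.2383 m, so Δλ = 459.8 / 14.2383 = 32.293″.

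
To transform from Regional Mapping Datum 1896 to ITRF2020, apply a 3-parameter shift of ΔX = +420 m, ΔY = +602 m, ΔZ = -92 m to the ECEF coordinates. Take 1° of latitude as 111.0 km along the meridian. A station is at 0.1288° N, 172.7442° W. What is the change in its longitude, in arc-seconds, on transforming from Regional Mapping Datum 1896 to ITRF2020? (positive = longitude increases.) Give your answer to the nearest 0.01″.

Δλ = -17.65″

sin φ = 0.002248, cos φ = 0.999997, sin λ = -0.126299, cos λ = -0.991992.
East component: ΔE = −sin λ·ΔX + cos λ·ΔY = −(-0.126299)(420) + (-0.991992)(602) = -544.13 m.
1° of latitude spans 111000 m; at latitude φ, 1° of longitude spans that × cos φ = 110999.7 m, so Δλ = -544.13 / 110999.7 × 3600 = -17.648″.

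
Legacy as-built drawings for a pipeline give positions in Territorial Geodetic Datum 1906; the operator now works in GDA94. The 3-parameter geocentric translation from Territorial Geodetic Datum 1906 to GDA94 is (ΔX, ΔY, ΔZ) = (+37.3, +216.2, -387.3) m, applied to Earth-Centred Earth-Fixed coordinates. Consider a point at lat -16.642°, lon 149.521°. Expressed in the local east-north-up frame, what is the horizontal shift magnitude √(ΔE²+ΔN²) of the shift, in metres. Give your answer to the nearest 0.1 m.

The local east axis at (φ, λ) is (−sin λ, cos λ, 0), so ΔE = −sin(149.521°)·37.3 + cos(149.521°)·216.2 = -205.24 m.
The local north axis is (−sin φ cos λ, −sin φ sin λ, cos φ), giving ΔN = -9.206 + 31.406 − 371.077 = -348.88 m.
Horizontal magnitude = √(ΔE² + ΔN²) = √((-205.24)² + (-348.88)²) = 404.77 m.

404.8 m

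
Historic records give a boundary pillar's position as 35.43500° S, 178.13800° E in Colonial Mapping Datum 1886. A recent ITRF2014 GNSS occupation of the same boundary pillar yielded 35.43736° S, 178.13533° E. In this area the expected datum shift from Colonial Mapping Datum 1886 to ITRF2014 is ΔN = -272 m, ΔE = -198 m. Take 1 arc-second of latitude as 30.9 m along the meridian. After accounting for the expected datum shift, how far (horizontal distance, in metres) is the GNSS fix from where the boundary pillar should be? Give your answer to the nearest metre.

Observed coordinate differences: Δφ = -0.00236°, Δλ = -0.00267°.
Converting to metres (1° lat = 111240 m, cos φ = 0.814774): observed ΔN = -262.5 m, observed ΔE = -242.0 m.
Subtracting the expected shift leaves a residual of -262.5 − (-272) = 9.5 m north and -242.0 − (-198) = -44.0 m east.
Residual distance = √(9.5² + (-44.0)²) = 45.0 m.

45 m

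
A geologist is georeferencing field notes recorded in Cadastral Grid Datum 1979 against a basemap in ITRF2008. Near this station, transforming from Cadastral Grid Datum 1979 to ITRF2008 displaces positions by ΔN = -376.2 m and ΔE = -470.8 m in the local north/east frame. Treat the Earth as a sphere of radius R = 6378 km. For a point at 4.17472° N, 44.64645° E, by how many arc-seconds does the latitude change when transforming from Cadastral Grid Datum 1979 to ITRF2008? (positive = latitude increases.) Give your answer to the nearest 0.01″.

Δφ = -12.17″

On a sphere of radius R, 1 rad of latitude = R, so Δφ = ΔN / R = -376.2 / 6378000 = -5.8984e-05 rad = -12.166″.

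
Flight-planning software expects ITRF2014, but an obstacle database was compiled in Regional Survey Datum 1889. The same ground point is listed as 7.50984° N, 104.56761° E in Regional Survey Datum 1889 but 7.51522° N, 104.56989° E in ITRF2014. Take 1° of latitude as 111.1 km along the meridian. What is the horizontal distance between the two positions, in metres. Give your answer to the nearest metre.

Δφ = 7.51522° − 7.50984° = +0.00538°; Δλ = 104.56989° − 104.56761° = +0.00228°.
ΔN = Δφ × 111100 = 597.7 m; ΔE = Δλ × 111100 × cos(7.50984°) = +0.00228 × 111100 × 0.991422 = 251.1 m.
Distance = √(ΔE² + ΔN²) = √(251.1² + 597.7²) = 648.3 m.

648 m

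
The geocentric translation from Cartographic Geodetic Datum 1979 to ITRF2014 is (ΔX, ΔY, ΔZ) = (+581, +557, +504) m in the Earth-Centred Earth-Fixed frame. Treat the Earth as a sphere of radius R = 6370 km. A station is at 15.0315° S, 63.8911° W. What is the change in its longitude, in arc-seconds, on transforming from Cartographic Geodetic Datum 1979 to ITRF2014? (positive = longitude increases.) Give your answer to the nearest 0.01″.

sin φ = -0.259350, cos φ = 0.965783, sin λ = -0.897959, cos λ = 0.440079.
East component: ΔE = −sin λ·ΔX + cos λ·ΔY = −(-0.897959)(581) + (0.440079)(557) = 766.84 m.
1° of latitude spans πR/180 = 111177 m; at latitude φ, 1° of longitude spans that × cos φ = 107373.4 m, so Δλ = 766.84 / 107373.4 × 3600 = 25.710″.

Δλ = 25.71″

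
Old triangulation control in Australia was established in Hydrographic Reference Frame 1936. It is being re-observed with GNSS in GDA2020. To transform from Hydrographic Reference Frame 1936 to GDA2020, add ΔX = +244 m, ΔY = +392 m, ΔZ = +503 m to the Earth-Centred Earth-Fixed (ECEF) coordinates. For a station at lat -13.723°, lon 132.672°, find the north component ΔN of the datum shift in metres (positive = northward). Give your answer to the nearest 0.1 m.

The local north axis is (−sin φ cos λ, −sin φ sin λ, cos φ), giving ΔN = -39.234 + 68.373 + 488.641 = 517.78 m.

ΔN = 517.8 m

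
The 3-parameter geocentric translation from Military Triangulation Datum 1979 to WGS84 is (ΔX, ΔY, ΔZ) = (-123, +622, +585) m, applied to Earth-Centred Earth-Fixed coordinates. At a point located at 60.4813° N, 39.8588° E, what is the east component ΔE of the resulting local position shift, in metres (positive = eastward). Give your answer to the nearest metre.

ΔE = 556 m

At φ = 60.4813°, λ = 39.8588°: sin φ = 0.870195, cos φ = 0.492708, sin λ = 0.640898, cos λ = 0.767626.
ΔE = −sin λ·ΔX + cos λ·ΔY = −(0.640898)·(-123) + (0.767626)·(622) = 556.29 m.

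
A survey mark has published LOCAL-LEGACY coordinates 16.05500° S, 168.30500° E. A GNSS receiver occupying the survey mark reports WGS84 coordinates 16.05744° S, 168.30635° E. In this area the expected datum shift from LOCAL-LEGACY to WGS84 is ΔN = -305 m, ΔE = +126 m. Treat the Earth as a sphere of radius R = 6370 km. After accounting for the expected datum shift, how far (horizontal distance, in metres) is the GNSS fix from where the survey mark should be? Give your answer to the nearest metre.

38 m

Observed coordinate differences: Δφ = -0.00244°, Δλ = +0.00135°.
Converting to metres (1° lat = 111177 m, cos φ = 0.960997): observed ΔN = -271.3 m, observed ΔE = 144.2 m.
Subtracting the expected shift leaves a residual of -271.3 − (-305) = 33.7 m north and 144.2 − (126) = 18.2 m east.
Residual distance = √(33.7² + 18.2²) = 38.3 m.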